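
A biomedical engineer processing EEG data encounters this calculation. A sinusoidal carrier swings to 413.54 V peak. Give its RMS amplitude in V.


RMS voltage for a sinusoidal waveform:
V_rms = V_peak / sqrt(2)
      = 413.54 / 1.414214
      = 292.417 V

292.417 V


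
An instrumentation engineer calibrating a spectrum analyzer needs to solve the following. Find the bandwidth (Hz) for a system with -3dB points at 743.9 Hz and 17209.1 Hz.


Bandwidth is the difference of -3dB frequencies:
BW = f_high - f_low
   = 17209.1 - 743.9
   = 16465.2 Hz

16465.2 Hz


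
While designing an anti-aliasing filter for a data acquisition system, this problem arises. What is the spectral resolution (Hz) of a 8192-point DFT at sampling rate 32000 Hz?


DFT frequency resolution:
df = fs / N
   = 32000 / 8192
   = 3.9062 Hz

3.9062 Hz


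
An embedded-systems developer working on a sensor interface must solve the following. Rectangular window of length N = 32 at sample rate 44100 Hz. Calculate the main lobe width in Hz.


Main lobe width for a rectangular window:
Width = 2 * fs / N
      = 2 * 44100 / 32
      = 88200 / 32
      = 2756.25 Hz

2756.25 Hz


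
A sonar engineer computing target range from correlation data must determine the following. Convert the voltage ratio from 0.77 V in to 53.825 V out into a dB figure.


Voltage gain in dB:
G = 20 * log10(Vout / Vin)
  = 20 * log10(53.825 / 0.77)
  = 20 * log10(69.902597)
  = 20 * 1.844493
  = 36.89 dB

36.89 dB


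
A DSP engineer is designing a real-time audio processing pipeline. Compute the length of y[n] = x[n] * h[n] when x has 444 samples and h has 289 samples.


Linear convolution output length:
L = N + M - 1
  = 444 + 289 - 1
  = 732 samples

732


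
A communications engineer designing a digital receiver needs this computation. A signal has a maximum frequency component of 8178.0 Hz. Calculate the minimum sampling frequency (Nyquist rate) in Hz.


The Nyquist rate is twice the maximum frequency component.
fs_min = 2 * fmax
      = 2 * 8178.0
      = 16356.0 Hz

16356.0


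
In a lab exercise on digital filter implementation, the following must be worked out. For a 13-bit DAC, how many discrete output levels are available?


Number of quantization levels = 2^N
= 2^13
= 8192

8192


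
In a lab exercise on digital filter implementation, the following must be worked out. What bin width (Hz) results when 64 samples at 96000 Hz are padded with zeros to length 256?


Frequency resolution after zero-padding:
N_padded = 64 * 4 = 256
df = fs / N_padded
   = 96000 / 256
   = 375.0 Hz

375.0 Hz


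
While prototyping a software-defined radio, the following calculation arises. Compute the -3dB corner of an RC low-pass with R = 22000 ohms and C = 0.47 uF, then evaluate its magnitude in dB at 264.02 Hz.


Step 1 — cutoff frequency:
fc = 1 / (2*pi*R*C)
C = 0.47 uF = 4.7e-07 F
fc = 1 / (2*pi*22000*4.7e-07)
   = 15.3922 Hz

Step 2 — magnitude at f = 264.02 Hz:
|H(f)| = 1 / sqrt(1 + (f/fc)^2)
f/fc = 264.02 / 15.3922 = 17.152844
|H| = 1 / sqrt(1 + 294.220057) = 0.0582005
|H|_dB = 20*log10(0.0582005) = -24.7 dB

fc = 15.3922 Hz; |H(264.02 Hz)| = -24.7 dB


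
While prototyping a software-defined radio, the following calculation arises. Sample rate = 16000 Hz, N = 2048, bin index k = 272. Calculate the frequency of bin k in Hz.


Frequency of DFT bin k:
f_k = k * fs / N
    = 272 * 16000 / 2048
    = 4352000 / 2048
    = 2125.0 Hz

2125.0 Hz


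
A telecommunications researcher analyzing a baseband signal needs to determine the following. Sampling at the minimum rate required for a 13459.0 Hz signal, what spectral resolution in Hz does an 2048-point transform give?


Step 1 — Nyquist sampling rate:
fs = 2 * fmax = 2 * 13459.0 = 26918.0 Hz

Step 2 — DFT bin spacing:
df = fs / N = 26918.0 / 2048 = 13.1436 Hz

13.1436 Hz


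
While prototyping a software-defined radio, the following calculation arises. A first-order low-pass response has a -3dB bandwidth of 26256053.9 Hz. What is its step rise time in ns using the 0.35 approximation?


Rise time from bandwidth relationship:
tr = 0.35 / BW
   = 0.35 / 26256053.9
   = 1.333025905e-08 s
   = 13.3303 ns

13.3303 ns


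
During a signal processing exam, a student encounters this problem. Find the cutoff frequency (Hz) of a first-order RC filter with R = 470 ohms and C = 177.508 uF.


Cutoff frequency of a first-order RC filter:
fc = 1 / (2 * pi * R * C)
C = 177.508 uF = 0.000177508 F
fc = 1 / (2 * pi * 470 * 0.000177508)
   = 1 / 0.52419835902821
   = 1.907675 Hz

1.907675 Hz


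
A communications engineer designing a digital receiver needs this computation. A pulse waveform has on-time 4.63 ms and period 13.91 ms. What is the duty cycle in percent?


Duty cycle as a percentage:
DC = (t_on / T) * 100
   = (4.63 / 13.91) * 100
   = 0.332854 * 100
   = 33.29 %

33.29 %


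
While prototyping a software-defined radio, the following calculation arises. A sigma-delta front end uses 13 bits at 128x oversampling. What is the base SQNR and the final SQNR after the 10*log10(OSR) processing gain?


Step 1 — baseline SQNR at Nyquist:
SQNR_base = 6.02*N + 1.76
          = 6.02*13 + 1.76
          = 80.02 dB

Step 2 — oversampling processing gain:
G = 10*log10(OSR) = 10*log10(128) = 21.07 dB

Step 3 — total:
SQNR_total = 80.02 + 21.07 = 101.09 dB

Base SQNR = 80.02 dB; oversampled SQNR = 101.09 dB


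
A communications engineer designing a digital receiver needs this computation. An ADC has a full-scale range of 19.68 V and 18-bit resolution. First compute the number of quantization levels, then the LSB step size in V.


Step 1 — number of quantization levels:
L = 2^N = 2^18 = 262144

Step 2 — LSB step size:
delta = Vfs / L
      = 19.68 / 262144
      = 7.507e-05 V

Levels = 262144; step size = 7.507e-05 V


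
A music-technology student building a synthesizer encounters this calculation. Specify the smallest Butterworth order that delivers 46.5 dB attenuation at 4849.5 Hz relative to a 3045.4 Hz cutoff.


Butterworth filter order formula:
n = log10(10^(A/10) - 1) / (2 * log10(f_stop/f_pass))
10^(46.5/10) - 1 = 44667.3592
f_stop/f_pass = 4849.5 / 3045.4 = 1.5924
n = 11.5069 -> ceil = 12

12


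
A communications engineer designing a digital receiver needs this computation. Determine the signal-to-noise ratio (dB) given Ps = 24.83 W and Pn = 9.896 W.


SNR in decibels:
SNR = 10 * log10(Ps / Pn)
    = 10 * log10(24.83 / 9.896)
    = 10 * log10(2.5091)
    = 10 * 0.3995
    = 4.0 dB

4.0 dB


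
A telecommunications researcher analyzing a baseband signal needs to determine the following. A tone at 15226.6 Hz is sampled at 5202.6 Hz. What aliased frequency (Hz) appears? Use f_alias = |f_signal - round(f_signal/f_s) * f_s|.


Compute the nearest integer multiple of fs to the signal:
n = round(15226.6 / 5202.6) = 3
f_alias = |15226.6 - 3 * 5202.6|
        = |15226.6 - 15607.8|
        = 381.2 Hz

381.2


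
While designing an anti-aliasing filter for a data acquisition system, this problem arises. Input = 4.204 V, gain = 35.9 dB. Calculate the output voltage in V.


Output voltage from dB gain:
V_out = V_in * 10^(gain_dB / 20)
      = 4.204 * 10^(35.9 / 20)
      = 4.204 * 62.373484
      = 262.2181 V

262.2181 V


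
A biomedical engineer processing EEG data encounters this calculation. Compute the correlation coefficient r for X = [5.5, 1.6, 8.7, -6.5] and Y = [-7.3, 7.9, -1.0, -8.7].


Pearson correlation coefficient (population):
r = cov(X,Y) / (std(X) * std(Y))
Mean X = 2.325, Mean Y = -2.275
Cov(X,Y) = 10.374375
Std(X) = 5.681714, Std(Y) = 6.551479
r = 0.2787

0.2787


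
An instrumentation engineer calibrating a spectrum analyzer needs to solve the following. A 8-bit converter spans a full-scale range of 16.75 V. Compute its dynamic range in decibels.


Dynamic range from full-scale to LSB:
V_min = V_max / 2^bits = 16.75 / 2^8
DR = 20 * log10(V_max / V_min)
   = 20 * log10(2^8)
   = 20 * 8 * log10(2)
   = 48.16 dB

48.16 dB


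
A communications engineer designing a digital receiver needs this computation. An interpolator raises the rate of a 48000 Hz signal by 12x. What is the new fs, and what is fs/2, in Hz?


Step 1 — output sample rate after interpolation by L:
fs_out = L * fs_in = 12 * 48000 = 576000 Hz

Step 2 — Nyquist frequency of the output stream:
f_Nyq = fs_out / 2 = 576000 / 2 = 288000.0 Hz

fs_out = 576000 Hz; f_Nyquist = 288000.0 Hz


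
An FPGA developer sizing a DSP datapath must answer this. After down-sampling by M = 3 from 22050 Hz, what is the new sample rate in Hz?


Decimation reduces the sample rate:
fs_out = fs_in / M
       = 22050 / 3
       = 7350.0 Hz

7350.0 Hz


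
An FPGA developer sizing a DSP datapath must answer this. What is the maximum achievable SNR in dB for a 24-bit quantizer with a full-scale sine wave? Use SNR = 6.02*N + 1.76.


Theoretical SNR for a full-scale sinusoid:
SNR = 6.02 * N + 1.76
    = 6.02 * 24 + 1.76
    = 144.48 + 1.76
    = 146.24 dB

146.24 dB


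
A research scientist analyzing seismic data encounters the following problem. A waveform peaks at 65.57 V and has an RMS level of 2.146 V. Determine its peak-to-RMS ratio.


Crest factor is the ratio of peak to RMS:
CF = V_peak / V_rms
   = 65.57 / 2.146
   = 30.5545

30.5545


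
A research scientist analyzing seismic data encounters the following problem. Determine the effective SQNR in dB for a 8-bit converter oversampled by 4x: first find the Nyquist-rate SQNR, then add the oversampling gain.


Step 1 — baseline SQNR at Nyquist:
SQNR_base = 6.02*N + 1.76
          = 6.02*8 + 1.76
          = 49.92 dB

Step 2 — oversampling processing gain:
G = 10*log10(OSR) = 10*log10(4) = 6.02 dB

Step 3 — total:
SQNR_total = 49.92 + 6.02 = 55.94 dB

Base SQNR = 49.92 dB; oversampled SQNR = 55.94 dB


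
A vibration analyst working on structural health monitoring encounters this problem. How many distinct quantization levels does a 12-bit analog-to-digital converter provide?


Number of quantization levels = 2^N
= 2^12
= 4096

4096


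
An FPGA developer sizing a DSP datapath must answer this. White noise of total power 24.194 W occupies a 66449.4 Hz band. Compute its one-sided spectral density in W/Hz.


Power spectral density:
PSD = P / BW
    = 24.194 / 66449.4
    = 0.0003641 W/Hz

0.0003641 W/Hz


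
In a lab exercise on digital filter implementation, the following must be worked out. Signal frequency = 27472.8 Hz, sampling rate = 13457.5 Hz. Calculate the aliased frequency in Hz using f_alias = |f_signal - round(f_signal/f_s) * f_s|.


Compute the nearest integer multiple of fs to the signal:
n = round(27472.8 / 13457.5) = 2
f_alias = |27472.8 - 2 * 13457.5|
        = |27472.8 - 26915.0|
        = 557.8 Hz

557.8


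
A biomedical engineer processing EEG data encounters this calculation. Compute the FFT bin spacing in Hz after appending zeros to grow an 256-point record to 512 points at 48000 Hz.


Frequency resolution after zero-padding:
N_padded = 256 * 2 = 512
df = fs / N_padded
   = 48000 / 512
   = 93.75 Hz

93.75 Hz


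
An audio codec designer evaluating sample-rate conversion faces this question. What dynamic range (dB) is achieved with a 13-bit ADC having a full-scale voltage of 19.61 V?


Dynamic range from full-scale to LSB:
V_min = V_max / 2^bits = 19.61 / 2^13
DR = 20 * log10(V_max / V_min)
   = 20 * log10(2^13)
   = 20 * 13 * log10(2)
   = 78.27 dB

78.27 dB


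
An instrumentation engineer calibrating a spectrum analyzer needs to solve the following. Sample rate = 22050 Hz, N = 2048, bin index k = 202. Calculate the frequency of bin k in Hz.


Frequency of DFT bin k:
f_k = k * fs / N
    = 202 * 22050 / 2048
    = 4454100 / 2048
    = 2174.854 Hz

2174.854 Hz


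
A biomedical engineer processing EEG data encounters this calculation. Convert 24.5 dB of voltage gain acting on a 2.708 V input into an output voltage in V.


Output voltage from dB gain:
V_out = V_in * 10^(gain_dB / 20)
      = 2.708 * 10^(24.5 / 20)
      = 2.708 * 16.78804
      = 45.462 V

45.462 V


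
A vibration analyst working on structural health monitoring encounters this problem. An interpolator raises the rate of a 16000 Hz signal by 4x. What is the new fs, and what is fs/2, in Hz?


Step 1 — output sample rate after interpolation by L:
fs_out = L * fs_in = 4 * 16000 = 64000 Hz

Step 2 — Nyquist frequency of the output stream:
f_Nyq = fs_out / 2 = 64000 / 2 = 32000.0 Hz

fs_out = 64000 Hz; f_Nyquist = 32000.0 Hz


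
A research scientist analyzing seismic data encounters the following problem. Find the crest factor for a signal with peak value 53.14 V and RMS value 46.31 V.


Crest factor is the ratio of peak to RMS:
CF = V_peak / V_rms
   = 53.14 / 46.31
   = 1.1475

1.1475


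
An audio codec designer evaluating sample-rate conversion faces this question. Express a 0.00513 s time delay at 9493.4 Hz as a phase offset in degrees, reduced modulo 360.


Phase shift from frequency and time delay:
phi = 360 * f * t_delay
    = 360 * 9493.4 * 0.00513
    = 17532.41 degrees
    mod 360 = 252.41 degrees

252.41 degrees


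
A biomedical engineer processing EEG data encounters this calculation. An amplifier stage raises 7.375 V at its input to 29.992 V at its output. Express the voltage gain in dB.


Voltage gain in dB:
G = 20 * log10(Vout / Vin)
  = 20 * log10(29.992 / 7.375)
  = 20 * log10(4.066712)
  = 20 * 0.609243
  = 12.18 dB

12.18 dB


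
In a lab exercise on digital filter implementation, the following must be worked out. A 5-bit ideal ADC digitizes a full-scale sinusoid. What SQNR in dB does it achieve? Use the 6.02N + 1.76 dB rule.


Theoretical SNR for a full-scale sinusoid:
SNR = 6.02 * N + 1.76
    = 6.02 * 5 + 1.76
    = 30.1 + 1.76
    = 31.86 dB

31.86 dB


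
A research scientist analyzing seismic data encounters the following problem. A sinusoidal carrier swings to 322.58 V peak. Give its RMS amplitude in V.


RMS voltage for a sinusoidal waveform:
V_rms = V_peak / sqrt(2)
      = 322.58 / 1.414214
      = 228.099 V

228.099 V


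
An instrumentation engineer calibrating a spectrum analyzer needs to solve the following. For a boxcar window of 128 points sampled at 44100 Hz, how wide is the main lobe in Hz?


Main lobe width for a rectangular window:
Width = 2 * fs / N
      = 2 * 44100 / 128
      = 88200 / 128
      = 689.062 Hz

689.062 Hz


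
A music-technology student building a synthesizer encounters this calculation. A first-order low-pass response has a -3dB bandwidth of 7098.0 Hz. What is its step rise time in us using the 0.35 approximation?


Rise time from bandwidth relationship:
tr = 0.35 / BW
   = 0.35 / 7098.0
   = 4.930966469e-05 s
   = 49.3097 us

49.3097 us


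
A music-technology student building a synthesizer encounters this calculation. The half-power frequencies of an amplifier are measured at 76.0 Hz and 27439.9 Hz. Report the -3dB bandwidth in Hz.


Bandwidth is the difference of -3dB frequencies:
BW = f_high - f_low
   = 27439.9 - 76.0
   = 27363.9 Hz

27363.9 Hz


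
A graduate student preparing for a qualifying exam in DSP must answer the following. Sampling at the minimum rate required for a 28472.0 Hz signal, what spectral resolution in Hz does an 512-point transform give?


Step 1 — Nyquist sampling rate:
fs = 2 * fmax = 2 * 28472.0 = 56944.0 Hz

Step 2 — DFT bin spacing:
df = fs / N = 56944.0 / 512 = 111.2188 Hz

111.2188 Hz


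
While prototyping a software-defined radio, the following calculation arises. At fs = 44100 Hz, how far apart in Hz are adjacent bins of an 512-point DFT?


DFT frequency resolution:
df = fs / N
   = 44100 / 512
   = 86.1328 Hz

86.1328 Hz


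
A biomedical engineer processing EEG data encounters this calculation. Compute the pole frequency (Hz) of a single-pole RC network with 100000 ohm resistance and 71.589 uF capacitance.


Cutoff frequency of a first-order RC filter:
fc = 1 / (2 * pi * R * C)
C = 71.589 uF = 7.1589e-05 F
fc = 1 / (2 * pi * 100000 * 7.1589e-05)
   = 1 / 44.980695295568
   = 0.022232 Hz

0.022232 Hz


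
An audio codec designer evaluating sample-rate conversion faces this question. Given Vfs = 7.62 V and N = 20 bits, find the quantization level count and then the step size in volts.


Step 1 — number of quantization levels:
L = 2^N = 2^20 = 1048576

Step 2 — LSB step size:
delta = Vfs / L
      = 7.62 / 1048576
      = 7.27e-06 V

Levels = 1048576; step size = 7.27e-06 V


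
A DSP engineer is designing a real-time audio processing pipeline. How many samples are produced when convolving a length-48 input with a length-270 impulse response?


Linear convolution output length:
L = N + M - 1
  = 48 + 270 - 1
  = 317 samples

317


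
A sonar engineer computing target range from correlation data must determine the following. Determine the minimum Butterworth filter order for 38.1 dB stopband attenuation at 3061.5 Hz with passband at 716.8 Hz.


Butterworth filter order formula:
n = log10(10^(A/10) - 1) / (2 * log10(f_stop/f_pass))
10^(38.1/10) - 1 = 6455.5423
f_stop/f_pass = 3061.5 / 716.8 = 4.2711
n = 3.0212 -> ceil = 4

4


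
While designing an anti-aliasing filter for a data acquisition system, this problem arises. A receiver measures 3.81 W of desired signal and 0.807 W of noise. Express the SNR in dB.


SNR in decibels:
SNR = 10 * log10(Ps / Pn)
    = 10 * log10(3.81 / 0.807)
    = 10 * log10(4.7212)
    = 10 * 0.6741
    = 6.74 dB

6.74 dB


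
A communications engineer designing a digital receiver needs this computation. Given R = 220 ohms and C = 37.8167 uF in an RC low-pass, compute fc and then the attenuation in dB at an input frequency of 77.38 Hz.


Step 1 — cutoff frequency:
fc = 1 / (2*pi*R*C)
C = 37.8167 uF = 3.78167e-05 F
fc = 1 / (2*pi*220*3.78167e-05)
   = 19.1299 Hz

Step 2 — magnitude at f = 77.38 Hz:
|H(f)| = 1 / sqrt(1 + (f/fc)^2)
f/fc = 77.38 / 19.1299 = 4.044977
|H| = 1 / sqrt(1 + 16.361839) = 0.239995
|H|_dB = 20*log10(0.239995) = -12.4 dB

fc = 19.1299 Hz; |H(77.38 Hz)| = -12.4 dB


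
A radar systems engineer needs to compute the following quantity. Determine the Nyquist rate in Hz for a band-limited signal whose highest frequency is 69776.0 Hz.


The Nyquist rate is twice the maximum frequency component.
fs_min = 2 * fmax
      = 2 * 69776.0
      = 139552.0 Hz

139552.0


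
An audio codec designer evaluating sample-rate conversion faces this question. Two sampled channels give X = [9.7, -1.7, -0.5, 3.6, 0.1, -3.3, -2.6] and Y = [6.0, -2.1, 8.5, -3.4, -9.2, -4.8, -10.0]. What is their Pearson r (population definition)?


Pearson correlation coefficient (population):
r = cov(X,Y) / (std(X) * std(Y))
Mean X = 0.7571, Mean Y = -2.1429
Cov(X,Y) = 13.936735
Std(X) = 4.206069, Std(Y) = 6.543886
r = 0.5063

0.5063


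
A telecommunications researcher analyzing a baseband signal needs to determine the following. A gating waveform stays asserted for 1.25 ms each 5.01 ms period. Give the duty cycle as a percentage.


Duty cycle as a percentage:
DC = (t_on / T) * 100
   = (1.25 / 5.01) * 100
   = 0.249501 * 100
   = 24.95 %

24.95 %


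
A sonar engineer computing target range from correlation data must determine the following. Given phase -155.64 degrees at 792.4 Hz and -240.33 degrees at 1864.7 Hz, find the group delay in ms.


Group delay from phase difference:
tau = -d(phi)/d(omega)
d(phi) = -84.69 deg = -1.478119 rad
d(omega) = 2*pi*(1864.7 - 792.4) = 6737.4596 rad/s
tau = -(-1.478119) / 6737.4596
    = 0.2194 ms

0.2194 ms


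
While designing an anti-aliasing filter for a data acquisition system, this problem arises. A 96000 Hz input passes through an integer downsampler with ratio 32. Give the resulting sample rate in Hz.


Decimation reduces the sample rate:
fs_out = fs_in / M
       = 96000 / 32
       = 3000.0 Hz

3000.0 Hz


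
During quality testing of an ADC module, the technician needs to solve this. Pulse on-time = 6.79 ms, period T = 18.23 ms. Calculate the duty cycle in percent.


Duty cycle as a percentage:
DC = (t_on / T) * 100
   = (6.79 / 18.23) * 100
   = 0.372463 * 100
   = 37.25 %

37.25 %


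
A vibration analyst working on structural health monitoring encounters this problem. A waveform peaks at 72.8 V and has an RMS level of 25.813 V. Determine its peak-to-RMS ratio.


Crest factor is the ratio of peak to RMS:
CF = V_peak / V_rms
   = 72.8 / 25.813
   = 2.8203

2.8203


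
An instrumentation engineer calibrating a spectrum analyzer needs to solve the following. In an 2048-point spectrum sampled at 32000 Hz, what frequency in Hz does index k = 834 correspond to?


Frequency of DFT bin k:
f_k = k * fs / N
    = 834 * 32000 / 2048
    = 26688000 / 2048
    = 13031.25 Hz

13031.25 Hz


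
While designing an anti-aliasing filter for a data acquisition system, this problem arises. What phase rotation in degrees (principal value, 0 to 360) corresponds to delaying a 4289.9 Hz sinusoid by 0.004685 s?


Phase shift from frequency and time delay:
phi = 360 * f * t_delay
    = 360 * 4289.9 * 0.004685
    = 7235.35 degrees
    mod 360 = 35.35 degrees

35.35 degrees


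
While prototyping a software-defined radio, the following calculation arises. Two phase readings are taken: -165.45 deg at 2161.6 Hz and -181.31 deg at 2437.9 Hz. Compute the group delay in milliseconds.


Group delay from phase difference:
tau = -d(phi)/d(omega)
d(phi) = -15.86 deg = -0.276809 rad
d(omega) = 2*pi*(2437.9 - 2161.6) = 1736.0441 rad/s
tau = -(-0.276809) / 1736.0441
    = 0.1594 ms

0.1594 ms


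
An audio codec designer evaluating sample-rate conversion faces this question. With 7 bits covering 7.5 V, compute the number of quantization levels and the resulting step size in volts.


Step 1 — number of quantization levels:
L = 2^N = 2^7 = 128

Step 2 — LSB step size:
delta = Vfs / L
      = 7.5 / 128
      = 0.05859375 V

Levels = 128; step size = 0.05859375 V


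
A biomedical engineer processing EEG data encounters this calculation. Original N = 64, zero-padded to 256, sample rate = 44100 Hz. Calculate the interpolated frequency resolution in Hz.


Frequency resolution after zero-padding:
N_padded = 64 * 4 = 256
df = fs / N_padded
   = 44100 / 256
   = 172.2656 Hz

172.2656 Hz


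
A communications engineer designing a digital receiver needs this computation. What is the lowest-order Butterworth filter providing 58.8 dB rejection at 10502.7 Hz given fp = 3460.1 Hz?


Butterworth filter order formula:
n = log10(10^(A/10) - 1) / (2 * log10(f_stop/f_pass))
10^(58.8/10) - 1 = 758576.575
f_stop/f_pass = 10502.7 / 3460.1 = 3.0354
n = 6.0969 -> ceil = 7

7


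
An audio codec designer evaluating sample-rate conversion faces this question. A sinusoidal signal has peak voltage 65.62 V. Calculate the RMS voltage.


RMS voltage for a sinusoidal waveform:
V_rms = V_peak / sqrt(2)
      = 65.62 / 1.414214
      = 46.4 V

46.4 V


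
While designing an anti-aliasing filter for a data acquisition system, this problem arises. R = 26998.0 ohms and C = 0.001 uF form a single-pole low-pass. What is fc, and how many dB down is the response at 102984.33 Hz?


Step 1 — cutoff frequency:
fc = 1 / (2*pi*R*C)
C = 0.001 uF = 1e-09 F
fc = 1 / (2*pi*26998.0*1e-09)
   = 5895.064 Hz

Step 2 — magnitude at f = 102984.33 Hz:
|H(f)| = 1 / sqrt(1 + (f/fc)^2)
f/fc = 102984.33 / 5895.064 = 17.469586
|H| = 1 / sqrt(1 + 305.186435) = 0.0571488
|H|_dB = 20*log10(0.0571488) = -24.86 dB

fc = 5895.064 Hz; |H(102984.33 Hz)| = -24.86 dB


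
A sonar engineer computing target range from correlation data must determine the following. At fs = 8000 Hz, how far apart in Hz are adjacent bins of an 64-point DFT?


DFT frequency resolution:
df = fs / N
   = 8000 / 64
   = 125.0 Hz

125.0 Hz


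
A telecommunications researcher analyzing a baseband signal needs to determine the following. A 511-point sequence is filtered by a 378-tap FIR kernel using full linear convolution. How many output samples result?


Linear convolution output length:
L = N + M - 1
  = 511 + 378 - 1
  = 888 samples

888


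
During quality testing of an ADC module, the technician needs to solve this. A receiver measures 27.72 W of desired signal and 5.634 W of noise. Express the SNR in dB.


SNR in decibels:
SNR = 10 * log10(Ps / Pn)
    = 10 * log10(27.72 / 5.634)
    = 10 * log10(4.9201)
    = 10 * 0.692
    = 6.92 dB

6.92 dB


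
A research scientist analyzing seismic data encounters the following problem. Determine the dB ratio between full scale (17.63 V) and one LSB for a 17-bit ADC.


Dynamic range from full-scale to LSB:
V_min = V_max / 2^bits = 17.63 / 2^17
DR = 20 * log10(V_max / V_min)
   = 20 * log10(2^17)
   = 20 * 17 * log10(2)
   = 102.35 dB

102.35 dB


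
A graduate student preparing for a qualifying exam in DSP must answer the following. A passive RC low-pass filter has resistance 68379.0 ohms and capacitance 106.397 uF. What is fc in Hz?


Cutoff frequency of a first-order RC filter:
fc = 1 / (2 * pi * R * C)
C = 106.397 uF = 0.000106397 F
fc = 1 / (2 * pi * 68379.0 * 0.000106397)
   = 1 / 45.712186638145
   = 0.021876 Hz

0.021876 Hz


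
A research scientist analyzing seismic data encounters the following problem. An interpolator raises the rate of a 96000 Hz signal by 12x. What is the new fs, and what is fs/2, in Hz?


Step 1 — output sample rate after interpolation by L:
fs_out = L * fs_in = 12 * 96000 = 1152000 Hz

Step 2 — Nyquist frequency of the output stream:
f_Nyq = fs_out / 2 = 1152000 / 2 = 576000.0 Hz

fs_out = 1152000 Hz; f_Nyquist = 576000.0 Hz


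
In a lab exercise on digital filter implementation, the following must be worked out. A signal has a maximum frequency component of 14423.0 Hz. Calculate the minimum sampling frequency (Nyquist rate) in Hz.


The Nyquist rate is twice the maximum frequency component.
fs_min = 2 * fmax
      = 2 * 14423.0
      = 28846.0 Hz

28846.0


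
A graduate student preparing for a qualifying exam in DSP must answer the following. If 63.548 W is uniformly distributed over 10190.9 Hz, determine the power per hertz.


Power spectral density:
PSD = P / BW
    = 63.548 / 10190.9
    = 0.00623576 W/Hz

0.00623576 W/Hz


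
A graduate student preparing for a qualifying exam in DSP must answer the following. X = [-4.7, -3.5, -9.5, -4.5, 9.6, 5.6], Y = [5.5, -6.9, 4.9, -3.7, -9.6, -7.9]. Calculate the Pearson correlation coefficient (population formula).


Pearson correlation coefficient (population):
r = cov(X,Y) / (std(X) * std(Y))
Mean X = -1.1667, Mean Y = -2.95
Cov(X,Y) = -31.441667
Std(X) = 6.585253, Std(Y) = 6.026539
r = -0.7923

-0.7923


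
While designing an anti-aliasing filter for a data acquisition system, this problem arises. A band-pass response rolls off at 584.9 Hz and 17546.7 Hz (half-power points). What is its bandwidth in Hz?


Bandwidth is the difference of -3dB frequencies:
BW = f_high - f_low
   = 17546.7 - 584.9
   = 16961.8 Hz

16961.8 Hz


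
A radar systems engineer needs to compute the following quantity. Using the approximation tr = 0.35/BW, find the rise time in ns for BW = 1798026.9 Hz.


Rise time from bandwidth relationship:
tr = 0.35 / BW
   = 0.35 / 1798026.9
   = 1.946578219e-07 s
   = 194.6578 ns

194.6578 ns


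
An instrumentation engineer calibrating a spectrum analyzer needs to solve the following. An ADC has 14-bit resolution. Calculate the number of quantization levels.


Number of quantization levels = 2^N
= 2^14
= 16384

16384


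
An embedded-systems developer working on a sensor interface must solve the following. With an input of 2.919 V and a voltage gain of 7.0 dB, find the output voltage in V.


Output voltage from dB gain:
V_out = V_in * 10^(gain_dB / 20)
      = 2.919 * 10^(7.0 / 20)
      = 2.919 * 2.238721
      = 6.5348 V

6.5348 V


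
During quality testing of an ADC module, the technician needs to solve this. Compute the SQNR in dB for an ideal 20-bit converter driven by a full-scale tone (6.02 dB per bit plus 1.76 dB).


Theoretical SNR for a full-scale sinusoid:
SNR = 6.02 * N + 1.76
    = 6.02 * 20 + 1.76
    = 120.4 + 1.76
    = 122.16 dB

122.16 dB


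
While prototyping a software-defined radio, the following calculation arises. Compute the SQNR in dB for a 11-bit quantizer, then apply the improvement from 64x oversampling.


Step 1 — baseline SQNR at Nyquist:
SQNR_base = 6.02*N + 1.76
          = 6.02*11 + 1.76
          = 67.98 dB

Step 2 — oversampling processing gain:
G = 10*log10(OSR) = 10*log10(64) = 18.06 dB

Step 3 — total:
SQNR_total = 67.98 + 18.06 = 86.04 dB

Base SQNR = 67.98 dB; oversampled SQNR = 86.04 dB


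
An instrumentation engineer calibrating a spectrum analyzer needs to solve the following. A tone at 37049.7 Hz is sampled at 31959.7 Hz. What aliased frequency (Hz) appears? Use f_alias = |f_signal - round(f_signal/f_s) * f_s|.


Compute the nearest integer multiple of fs to the signal:
n = round(37049.7 / 31959.7) = 1
f_alias = |37049.7 - 1 * 31959.7|
        = |37049.7 - 31959.7|
        = 5090.0 Hz

5090.0


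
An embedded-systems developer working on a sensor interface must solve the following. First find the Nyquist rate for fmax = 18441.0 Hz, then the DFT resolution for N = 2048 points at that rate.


Step 1 — Nyquist sampling rate:
fs = 2 * fmax = 2 * 18441.0 = 36882.0 Hz

Step 2 — DFT bin spacing:
df = fs / N = 36882.0 / 2048 = 18.0088 Hz

18.0088 Hz


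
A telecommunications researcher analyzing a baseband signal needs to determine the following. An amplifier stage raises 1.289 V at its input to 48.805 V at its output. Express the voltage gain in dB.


Voltage gain in dB:
G = 20 * log10(Vout / Vin)
  = 20 * log10(48.805 / 1.289)
  = 20 * log10(37.862684)
  = 20 * 1.578211
  = 31.56 dB

31.56 dB


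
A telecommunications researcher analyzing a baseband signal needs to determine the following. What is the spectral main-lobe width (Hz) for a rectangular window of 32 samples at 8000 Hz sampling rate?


Main lobe width for a rectangular window:
Width = 2 * fs / N
      = 2 * 8000 / 32
      = 16000 / 32
      = 500.0 Hz

500.0 Hz


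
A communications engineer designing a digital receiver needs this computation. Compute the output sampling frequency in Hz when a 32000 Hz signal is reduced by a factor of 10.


Decimation reduces the sample rate:
fs_out = fs_in / M
       = 32000 / 10
       = 3200.0 Hz

3200.0 Hz


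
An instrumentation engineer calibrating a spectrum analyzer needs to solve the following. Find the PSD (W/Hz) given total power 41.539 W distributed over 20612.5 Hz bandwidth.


Power spectral density:
PSD = P / BW
    = 41.539 / 20612.5
    = 0.00201523 W/Hz

0.00201523 W/Hz


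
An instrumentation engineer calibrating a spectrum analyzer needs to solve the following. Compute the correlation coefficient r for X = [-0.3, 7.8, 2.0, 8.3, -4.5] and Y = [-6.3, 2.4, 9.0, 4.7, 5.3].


Pearson correlation coefficient (population):
r = cov(X,Y) / (std(X) * std(Y))
Mean X = 2.66, Mean Y = 3.02
Cov(X,Y) = 2.7208
Std(X) = 4.872207, Std(Y) = 5.119141
r = 0.1091

0.1091


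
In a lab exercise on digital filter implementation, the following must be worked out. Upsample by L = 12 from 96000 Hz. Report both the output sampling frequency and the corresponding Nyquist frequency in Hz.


Step 1 — output sample rate after interpolation by L:
fs_out = L * fs_in = 12 * 96000 = 1152000 Hz

Step 2 — Nyquist frequency of the output stream:
f_Nyq = fs_out / 2 = 1152000 / 2 = 576000.0 Hz

fs_out = 1152000 Hz; f_Nyquist = 576000.0 Hz


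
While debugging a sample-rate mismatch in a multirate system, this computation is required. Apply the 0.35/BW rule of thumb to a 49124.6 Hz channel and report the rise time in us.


Rise time from bandwidth relationship:
tr = 0.35 / BW
   = 0.35 / 49124.6
   = 7.124739947e-06 s
   = 7.1247 us

7.1247 us


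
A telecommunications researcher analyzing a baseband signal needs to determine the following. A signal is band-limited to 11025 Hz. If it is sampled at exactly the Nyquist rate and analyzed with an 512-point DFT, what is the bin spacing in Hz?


Step 1 — Nyquist sampling rate:
fs = 2 * fmax = 2 * 11025 = 22050 Hz

Step 2 — DFT bin spacing:
df = fs / N = 22050 / 512 = 43.0664 Hz

43.0664 Hz


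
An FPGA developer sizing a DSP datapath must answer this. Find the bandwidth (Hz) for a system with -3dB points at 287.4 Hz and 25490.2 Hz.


Bandwidth is the difference of -3dB frequencies:
BW = f_high - f_low
   = 25490.2 - 287.4
   = 25202.8 Hz

25202.8 Hz


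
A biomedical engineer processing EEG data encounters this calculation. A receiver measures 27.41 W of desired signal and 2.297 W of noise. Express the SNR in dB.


SNR in decibels:
SNR = 10 * log10(Ps / Pn)
    = 10 * log10(27.41 / 2.297)
    = 10 * log10(11.933)
    = 10 * 1.0767
    = 10.77 dB

10.77 dB


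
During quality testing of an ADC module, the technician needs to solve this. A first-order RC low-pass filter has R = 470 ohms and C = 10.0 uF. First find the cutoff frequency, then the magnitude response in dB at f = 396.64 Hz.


Step 1 — cutoff frequency:
fc = 1 / (2*pi*R*C)
C = 10.0 uF = 1e-05 F
fc = 1 / (2*pi*470*1e-05)
   = 33.8628 Hz

Step 2 — magnitude at f = 396.64 Hz:
|H(f)| = 1 / sqrt(1 + (f/fc)^2)
f/fc = 396.64 / 33.8628 = 11.713148
|H| = 1 / sqrt(1 + 137.197836) = 0.0850647
|H|_dB = 20*log10(0.0850647) = -21.41 dB

fc = 33.8628 Hz; |H(396.64 Hz)| = -21.41 dB


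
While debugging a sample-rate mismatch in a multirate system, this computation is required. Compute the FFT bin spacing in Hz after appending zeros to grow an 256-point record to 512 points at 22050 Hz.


Frequency resolution after zero-padding:
N_padded = 256 * 2 = 512
df = fs / N_padded
   = 22050 / 512
   = 43.0664 Hz

43.0664 Hz


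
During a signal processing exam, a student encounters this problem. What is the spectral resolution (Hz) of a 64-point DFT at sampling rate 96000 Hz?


DFT frequency resolution:
df = fs / N
   = 96000 / 64
   = 1500.0 Hz

1500.0 Hz


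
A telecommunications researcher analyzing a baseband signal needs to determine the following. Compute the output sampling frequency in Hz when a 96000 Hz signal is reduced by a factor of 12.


Decimation reduces the sample rate:
fs_out = fs_in / M
       = 96000 / 12
       = 8000.0 Hz

8000.0 Hz


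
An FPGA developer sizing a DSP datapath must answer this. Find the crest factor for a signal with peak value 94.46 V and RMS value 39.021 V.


Crest factor is the ratio of peak to RMS:
CF = V_peak / V_rms
   = 94.46 / 39.021
   = 2.4207

2.4207


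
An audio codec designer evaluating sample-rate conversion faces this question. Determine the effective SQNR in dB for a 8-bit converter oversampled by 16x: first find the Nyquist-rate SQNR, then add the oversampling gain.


Step 1 — baseline SQNR at Nyquist:
SQNR_base = 6.02*N + 1.76
          = 6.02*8 + 1.76
          = 49.92 dB

Step 2 — oversampling processing gain:
G = 10*log10(OSR) = 10*log10(16) = 12.04 dB

Step 3 — total:
SQNR_total = 49.92 + 12.04 = 61.96 dB

Base SQNR = 49.92 dB; oversampled SQNR = 61.96 dB


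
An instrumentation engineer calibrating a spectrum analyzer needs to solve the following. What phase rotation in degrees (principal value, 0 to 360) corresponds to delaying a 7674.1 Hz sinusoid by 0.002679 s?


Phase shift from frequency and time delay:
phi = 360 * f * t_delay
    = 360 * 7674.1 * 0.002679
    = 7401.21 degrees
    mod 360 = 201.21 degrees

201.21 degrees


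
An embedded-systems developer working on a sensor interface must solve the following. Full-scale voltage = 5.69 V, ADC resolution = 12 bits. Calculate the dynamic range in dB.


Dynamic range from full-scale to LSB:
V_min = V_max / 2^bits = 5.69 / 2^12
DR = 20 * log10(V_max / V_min)
   = 20 * log10(2^12)
   = 20 * 12 * log10(2)
   = 72.25 dB

72.25 dB


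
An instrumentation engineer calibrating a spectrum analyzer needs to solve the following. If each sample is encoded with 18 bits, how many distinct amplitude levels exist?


Number of quantization levels = 2^N
= 2^18
= 262144

262144


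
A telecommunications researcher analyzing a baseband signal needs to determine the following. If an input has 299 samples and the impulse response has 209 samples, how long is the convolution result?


Linear convolution output length:
L = N + M - 1
  = 299 + 209 - 1
  = 507 samples

507


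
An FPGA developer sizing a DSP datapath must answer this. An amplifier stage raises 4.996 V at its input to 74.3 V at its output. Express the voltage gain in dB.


Voltage gain in dB:
G = 20 * log10(Vout / Vin)
  = 20 * log10(74.3 / 4.996)
  = 20 * log10(14.871898)
  = 20 * 1.172366
  = 23.45 dB

23.45 dB


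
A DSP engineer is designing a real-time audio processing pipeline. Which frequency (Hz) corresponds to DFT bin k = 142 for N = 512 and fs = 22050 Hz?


Frequency of DFT bin k:
f_k = k * fs / N
    = 142 * 22050 / 512
    = 3131100 / 512
    = 6115.43 Hz

6115.43 Hz


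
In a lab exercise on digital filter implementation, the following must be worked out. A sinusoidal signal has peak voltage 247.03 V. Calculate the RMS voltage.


RMS voltage for a sinusoidal waveform:
V_rms = V_peak / sqrt(2)
      = 247.03 / 1.414214
      = 174.677 V

174.677 V


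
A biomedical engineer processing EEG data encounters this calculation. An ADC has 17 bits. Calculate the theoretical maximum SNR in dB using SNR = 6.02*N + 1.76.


Theoretical SNR for a full-scale sinusoid:
SNR = 6.02 * N + 1.76
    = 6.02 * 17 + 1.76
    = 102.34 + 1.76
    = 104.1 dB

104.1 dB


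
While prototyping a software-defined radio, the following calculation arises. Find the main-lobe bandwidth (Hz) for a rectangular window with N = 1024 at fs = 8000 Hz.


Main lobe width for a rectangular window:
Width = 2 * fs / N
      = 2 * 8000 / 1024
      = 16000 / 1024
      = 15.625 Hz

15.625 Hz


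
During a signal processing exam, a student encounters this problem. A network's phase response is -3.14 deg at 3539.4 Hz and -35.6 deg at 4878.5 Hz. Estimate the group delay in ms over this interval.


Group delay from phase difference:
tau = -d(phi)/d(omega)
d(phi) = -32.46 deg = -0.566534 rad
d(omega) = 2*pi*(4878.5 - 3539.4) = 8413.8134 rad/s
tau = -(-0.566534) / 8413.8134
    = 0.0673 ms

0.0673 ms


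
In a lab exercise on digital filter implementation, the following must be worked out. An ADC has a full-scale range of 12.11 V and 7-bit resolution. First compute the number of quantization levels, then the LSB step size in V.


Step 1 — number of quantization levels:
L = 2^N = 2^7 = 128

Step 2 — LSB step size:
delta = Vfs / L
      = 12.11 / 128
      = 0.09460937 V

Levels = 128; step size = 0.09460937 V


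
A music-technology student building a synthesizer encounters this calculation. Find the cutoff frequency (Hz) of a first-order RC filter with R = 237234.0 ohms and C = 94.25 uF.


Cutoff frequency of a first-order RC filter:
fc = 1 / (2 * pi * R * C)
C = 94.25 uF = 9.425e-05 F
fc = 1 / (2 * pi * 237234.0 * 9.425e-05)
   = 1 / 140.48765351315
   = 0.007118 Hz

0.007118 Hz


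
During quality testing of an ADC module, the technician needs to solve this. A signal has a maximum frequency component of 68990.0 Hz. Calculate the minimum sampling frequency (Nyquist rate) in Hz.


The Nyquist rate is twice the maximum frequency component.
fs_min = 2 * fmax
      = 2 * 68990.0
      = 137980.0 Hz

137980.0


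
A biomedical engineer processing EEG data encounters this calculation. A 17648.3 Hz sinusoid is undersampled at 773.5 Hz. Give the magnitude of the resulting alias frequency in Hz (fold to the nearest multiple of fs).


Compute the nearest integer multiple of fs to the signal:
n = round(17648.3 / 773.5) = 23
f_alias = |17648.3 - 23 * 773.5|
        = |17648.3 - 17790.5|
        = 142.2 Hz

142.2
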